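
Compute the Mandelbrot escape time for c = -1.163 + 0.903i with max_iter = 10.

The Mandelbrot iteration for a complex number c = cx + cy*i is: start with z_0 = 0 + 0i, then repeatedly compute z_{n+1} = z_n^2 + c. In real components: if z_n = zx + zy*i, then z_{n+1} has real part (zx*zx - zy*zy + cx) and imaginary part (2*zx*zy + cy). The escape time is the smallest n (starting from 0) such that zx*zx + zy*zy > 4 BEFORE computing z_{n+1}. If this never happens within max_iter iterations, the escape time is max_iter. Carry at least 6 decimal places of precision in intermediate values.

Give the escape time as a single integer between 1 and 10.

Answer: 3

Derivation:
z_0 = 0 + 0i, c = -1.1630 + 0.9030i
Iter 1: z = -1.1630 + 0.9030i, |z|^2 = 2.1680
Iter 2: z = -0.6258 + -1.1974i, |z|^2 = 1.8254
Iter 3: z = -2.2050 + 2.4017i, |z|^2 = 10.6305
Escaped at iteration 3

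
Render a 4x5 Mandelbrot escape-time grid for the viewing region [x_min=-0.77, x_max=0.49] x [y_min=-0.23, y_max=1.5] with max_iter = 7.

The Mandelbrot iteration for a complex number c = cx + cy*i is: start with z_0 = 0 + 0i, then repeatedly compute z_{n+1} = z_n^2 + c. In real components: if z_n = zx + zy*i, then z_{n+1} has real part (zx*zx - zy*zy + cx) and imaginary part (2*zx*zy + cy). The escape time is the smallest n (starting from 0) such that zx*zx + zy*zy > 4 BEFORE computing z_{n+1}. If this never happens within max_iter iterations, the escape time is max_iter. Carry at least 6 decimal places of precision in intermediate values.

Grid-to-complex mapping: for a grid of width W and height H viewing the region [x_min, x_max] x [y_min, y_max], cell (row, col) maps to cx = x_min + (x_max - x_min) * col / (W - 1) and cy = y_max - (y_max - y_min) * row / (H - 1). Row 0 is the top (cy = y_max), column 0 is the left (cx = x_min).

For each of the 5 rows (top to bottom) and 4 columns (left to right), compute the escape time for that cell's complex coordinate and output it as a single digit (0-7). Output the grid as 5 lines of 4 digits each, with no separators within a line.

(row=0, col=0): c = -0.7700 + 1.5000i → escape time 2
(row=0, col=1): c = -0.3500 + 1.5000i → escape time 2
(row=0, col=2): c = 0.0700 + 1.5000i → escape time 2
(row=0, col=3): c = 0.4900 + 1.5000i → escape time 2
(row=1, col=0): c = -0.7700 + 1.0675i → escape time 3
(row=1, col=1): c = -0.3500 + 1.0675i → escape time 4
(row=1, col=2): c = 0.0700 + 1.0675i → escape time 4
(row=1, col=3): c = 0.4900 + 1.0675i → escape time 2
(row=2, col=0): c = -0.7700 + 0.6350i → escape time 5
(row=2, col=1): c = -0.3500 + 0.6350i → escape time 7
(row=2, col=2): c = 0.0700 + 0.6350i → escape time 7
(row=2, col=3): c = 0.4900 + 0.6350i → escape time 4
(row=3, col=0): c = -0.7700 + 0.2025i → escape time 7
(row=3, col=1): c = -0.3500 + 0.2025i → escape time 7
(row=3, col=2): c = 0.0700 + 0.2025i → escape time 7
(row=3, col=3): c = 0.4900 + 0.2025i → escape time 5
(row=4, col=0): c = -0.7700 + -0.2300i → escape time 7
(row=4, col=1): c = -0.3500 + -0.2300i → escape time 7
(row=4, col=2): c = 0.0700 + -0.2300i → escape time 7
(row=4, col=3): c = 0.4900 + -0.2300i → escape time 5

Answer: 2222
3442
5774
7775
7775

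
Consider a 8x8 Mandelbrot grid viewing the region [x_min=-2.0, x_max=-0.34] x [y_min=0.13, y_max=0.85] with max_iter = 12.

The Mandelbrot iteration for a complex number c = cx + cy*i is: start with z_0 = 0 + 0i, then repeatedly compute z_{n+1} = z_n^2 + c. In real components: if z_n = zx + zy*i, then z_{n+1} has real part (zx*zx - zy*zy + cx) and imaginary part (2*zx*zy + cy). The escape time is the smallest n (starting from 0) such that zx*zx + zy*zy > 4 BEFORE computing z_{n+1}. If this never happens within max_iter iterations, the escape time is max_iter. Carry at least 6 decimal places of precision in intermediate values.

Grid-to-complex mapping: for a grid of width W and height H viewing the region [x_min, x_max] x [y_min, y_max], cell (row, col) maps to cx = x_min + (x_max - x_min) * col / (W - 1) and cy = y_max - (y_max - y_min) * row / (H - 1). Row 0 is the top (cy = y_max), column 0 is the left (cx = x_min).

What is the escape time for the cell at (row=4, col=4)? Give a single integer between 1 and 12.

z_0 = 0 + 0i, c = -1.0514 + 0.4386i
Iter 1: z = -1.0514 + 0.4386i, |z|^2 = 1.2978
Iter 2: z = -0.1383 + -0.4837i, |z|^2 = 0.2531
Iter 3: z = -1.2663 + 0.5723i, |z|^2 = 1.9310
Iter 4: z = 0.2244 + -1.0109i, |z|^2 = 1.0722
Iter 5: z = -2.0229 + -0.0151i, |z|^2 = 4.0924
Escaped at iteration 5

Answer: 5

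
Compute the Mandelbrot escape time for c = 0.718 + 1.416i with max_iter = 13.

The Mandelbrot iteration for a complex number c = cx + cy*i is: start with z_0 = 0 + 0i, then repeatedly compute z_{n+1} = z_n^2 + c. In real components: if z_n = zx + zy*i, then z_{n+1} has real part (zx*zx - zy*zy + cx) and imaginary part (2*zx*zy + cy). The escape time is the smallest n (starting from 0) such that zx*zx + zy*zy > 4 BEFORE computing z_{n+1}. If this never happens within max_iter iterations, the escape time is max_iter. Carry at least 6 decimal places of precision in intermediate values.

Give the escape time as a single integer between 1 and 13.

z_0 = 0 + 0i, c = 0.7180 + 1.4160i
Iter 1: z = 0.7180 + 1.4160i, |z|^2 = 2.5206
Iter 2: z = -0.7715 + 3.4494i, |z|^2 = 12.4935
Escaped at iteration 2

Answer: 2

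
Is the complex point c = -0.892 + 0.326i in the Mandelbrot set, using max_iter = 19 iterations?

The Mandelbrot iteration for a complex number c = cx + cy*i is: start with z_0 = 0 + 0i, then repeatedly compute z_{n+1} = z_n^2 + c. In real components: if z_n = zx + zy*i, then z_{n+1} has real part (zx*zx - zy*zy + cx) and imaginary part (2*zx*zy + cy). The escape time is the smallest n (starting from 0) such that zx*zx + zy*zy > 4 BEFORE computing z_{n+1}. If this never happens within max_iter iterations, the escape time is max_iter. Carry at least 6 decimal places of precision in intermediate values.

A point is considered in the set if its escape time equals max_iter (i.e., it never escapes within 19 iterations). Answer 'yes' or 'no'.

Answer: no

Derivation:
z_0 = 0 + 0i, c = -0.8920 + 0.3260i
Iter 1: z = -0.8920 + 0.3260i, |z|^2 = 0.9019
Iter 2: z = -0.2026 + -0.2556i, |z|^2 = 0.1064
Iter 3: z = -0.9163 + 0.4296i, |z|^2 = 1.0241
Iter 4: z = -0.2370 + -0.4612i, |z|^2 = 0.2689
Iter 5: z = -1.0486 + 0.5446i, |z|^2 = 1.3960
Iter 6: z = -0.0891 + -0.8161i, |z|^2 = 0.6739
Iter 7: z = -1.5500 + 0.4714i, |z|^2 = 2.6248
Iter 8: z = 1.2883 + -1.1355i, |z|^2 = 2.9490
Iter 9: z = -0.5218 + -2.5996i, |z|^2 = 7.0303
Escaped at iteration 9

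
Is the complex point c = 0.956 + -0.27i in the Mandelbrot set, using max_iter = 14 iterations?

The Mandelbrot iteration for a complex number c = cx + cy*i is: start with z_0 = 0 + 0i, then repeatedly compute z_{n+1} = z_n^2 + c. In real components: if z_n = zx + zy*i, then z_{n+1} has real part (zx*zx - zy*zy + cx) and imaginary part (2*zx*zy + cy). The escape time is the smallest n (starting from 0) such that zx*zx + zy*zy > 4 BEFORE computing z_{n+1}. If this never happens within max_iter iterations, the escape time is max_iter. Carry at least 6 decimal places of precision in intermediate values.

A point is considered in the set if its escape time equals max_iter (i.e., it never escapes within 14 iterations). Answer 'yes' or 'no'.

Answer: no

Derivation:
z_0 = 0 + 0i, c = 0.9560 + -0.2700i
Iter 1: z = 0.9560 + -0.2700i, |z|^2 = 0.9868
Iter 2: z = 1.7970 + -0.7862i, |z|^2 = 3.8475
Iter 3: z = 3.5672 + -3.0958i, |z|^2 = 22.3087
Escaped at iteration 3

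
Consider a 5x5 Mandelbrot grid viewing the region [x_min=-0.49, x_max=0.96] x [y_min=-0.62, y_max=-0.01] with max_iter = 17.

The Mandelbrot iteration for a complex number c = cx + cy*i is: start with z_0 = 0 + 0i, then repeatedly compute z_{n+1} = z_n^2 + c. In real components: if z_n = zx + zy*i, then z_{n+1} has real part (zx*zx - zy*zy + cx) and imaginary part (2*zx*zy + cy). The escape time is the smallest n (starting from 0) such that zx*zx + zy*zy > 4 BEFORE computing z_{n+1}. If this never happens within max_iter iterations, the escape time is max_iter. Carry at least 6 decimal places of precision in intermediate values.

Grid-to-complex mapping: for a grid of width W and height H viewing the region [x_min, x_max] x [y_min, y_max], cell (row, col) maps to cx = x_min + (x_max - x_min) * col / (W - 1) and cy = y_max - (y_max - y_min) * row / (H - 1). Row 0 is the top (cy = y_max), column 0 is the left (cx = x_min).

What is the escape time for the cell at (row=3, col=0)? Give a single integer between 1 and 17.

z_0 = 0 + 0i, c = -0.4900 + -0.4675i
Iter 1: z = -0.4900 + -0.4675i, |z|^2 = 0.4587
Iter 2: z = -0.4685 + -0.0094i, |z|^2 = 0.2195
Iter 3: z = -0.2706 + -0.4587i, |z|^2 = 0.2837
Iter 4: z = -0.6272 + -0.2192i, |z|^2 = 0.4414
Iter 5: z = -0.1447 + -0.1925i, |z|^2 = 0.0580
Iter 6: z = -0.5061 + -0.4118i, |z|^2 = 0.4258
Iter 7: z = -0.4034 + -0.0507i, |z|^2 = 0.1653
Iter 8: z = -0.3298 + -0.4266i, |z|^2 = 0.2908
Iter 9: z = -0.5632 + -0.1861i, |z|^2 = 0.3518
Iter 10: z = -0.2074 + -0.2579i, |z|^2 = 0.1095
Iter 11: z = -0.5135 + -0.3605i, |z|^2 = 0.3937
Iter 12: z = -0.3563 + -0.0972i, |z|^2 = 0.1364
Iter 13: z = -0.3725 + -0.3982i, |z|^2 = 0.2973
Iter 14: z = -0.5098 + -0.1708i, |z|^2 = 0.2891
Iter 15: z = -0.2593 + -0.2933i, |z|^2 = 0.1533
Iter 16: z = -0.5088 + -0.3154i, |z|^2 = 0.3584

Answer: 17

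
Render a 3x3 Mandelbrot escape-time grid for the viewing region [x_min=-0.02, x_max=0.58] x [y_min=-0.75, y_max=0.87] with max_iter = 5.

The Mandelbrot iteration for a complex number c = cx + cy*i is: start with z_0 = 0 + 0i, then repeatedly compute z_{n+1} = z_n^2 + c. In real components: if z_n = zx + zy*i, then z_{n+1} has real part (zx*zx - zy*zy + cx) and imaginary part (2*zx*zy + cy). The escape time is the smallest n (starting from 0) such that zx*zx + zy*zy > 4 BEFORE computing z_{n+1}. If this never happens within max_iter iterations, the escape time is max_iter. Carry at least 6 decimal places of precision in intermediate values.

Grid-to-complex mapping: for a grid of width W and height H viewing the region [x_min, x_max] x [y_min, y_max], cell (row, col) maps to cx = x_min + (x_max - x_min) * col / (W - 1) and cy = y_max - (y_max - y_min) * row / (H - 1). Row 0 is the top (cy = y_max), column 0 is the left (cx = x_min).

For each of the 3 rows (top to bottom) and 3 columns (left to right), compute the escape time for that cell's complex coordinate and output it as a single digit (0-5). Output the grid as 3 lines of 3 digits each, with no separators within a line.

Answer: 543
554
553

Derivation:
(row=0, col=0): c = -0.0200 + 0.8700i → escape time 5
(row=0, col=1): c = 0.2800 + 0.8700i → escape time 4
(row=0, col=2): c = 0.5800 + 0.8700i → escape time 3
(row=1, col=0): c = -0.0200 + 0.0600i → escape time 5
(row=1, col=1): c = 0.2800 + 0.0600i → escape time 5
(row=1, col=2): c = 0.5800 + 0.0600i → escape time 4
(row=2, col=0): c = -0.0200 + -0.7500i → escape time 5
(row=2, col=1): c = 0.2800 + -0.7500i → escape time 5
(row=2, col=2): c = 0.5800 + -0.7500i → escape time 3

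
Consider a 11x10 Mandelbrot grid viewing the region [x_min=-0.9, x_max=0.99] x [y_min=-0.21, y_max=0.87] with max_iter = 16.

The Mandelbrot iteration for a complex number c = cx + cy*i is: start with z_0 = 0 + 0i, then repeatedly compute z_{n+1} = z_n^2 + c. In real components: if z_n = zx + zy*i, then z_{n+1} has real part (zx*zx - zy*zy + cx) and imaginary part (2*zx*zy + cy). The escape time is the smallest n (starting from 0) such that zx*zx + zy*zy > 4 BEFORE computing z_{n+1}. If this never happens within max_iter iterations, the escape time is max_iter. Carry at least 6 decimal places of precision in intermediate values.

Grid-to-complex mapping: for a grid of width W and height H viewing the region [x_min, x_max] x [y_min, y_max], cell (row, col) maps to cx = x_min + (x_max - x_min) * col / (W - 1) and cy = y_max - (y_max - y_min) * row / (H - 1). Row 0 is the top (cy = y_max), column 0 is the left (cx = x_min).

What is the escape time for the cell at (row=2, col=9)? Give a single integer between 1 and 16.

Answer: 3

Derivation:
z_0 = 0 + 0i, c = 0.8010 + 0.6300i
Iter 1: z = 0.8010 + 0.6300i, |z|^2 = 1.0385
Iter 2: z = 1.0457 + 1.6393i, |z|^2 = 3.7807
Iter 3: z = -0.7927 + 4.0584i, |z|^2 = 17.0986
Escaped at iteration 3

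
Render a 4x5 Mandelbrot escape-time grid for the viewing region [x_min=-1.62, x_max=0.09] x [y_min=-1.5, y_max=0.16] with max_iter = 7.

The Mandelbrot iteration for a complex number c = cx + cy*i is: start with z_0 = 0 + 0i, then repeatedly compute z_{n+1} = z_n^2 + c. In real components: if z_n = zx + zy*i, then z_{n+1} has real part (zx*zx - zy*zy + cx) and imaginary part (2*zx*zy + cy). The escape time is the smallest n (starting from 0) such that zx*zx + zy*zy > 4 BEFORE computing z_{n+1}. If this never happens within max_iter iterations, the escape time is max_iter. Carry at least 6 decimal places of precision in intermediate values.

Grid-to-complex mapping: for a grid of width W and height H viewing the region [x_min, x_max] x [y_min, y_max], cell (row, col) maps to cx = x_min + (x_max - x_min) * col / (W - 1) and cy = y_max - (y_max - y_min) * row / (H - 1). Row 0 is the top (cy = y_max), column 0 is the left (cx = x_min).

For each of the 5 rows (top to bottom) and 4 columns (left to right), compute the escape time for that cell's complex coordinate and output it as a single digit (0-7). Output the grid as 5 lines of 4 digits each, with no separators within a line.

Answer: 5777
4777
3477
2344
1222

Derivation:
(row=0, col=0): c = -1.6200 + 0.1600i → escape time 5
(row=0, col=1): c = -1.0500 + 0.1600i → escape time 7
(row=0, col=2): c = -0.4800 + 0.1600i → escape time 7
(row=0, col=3): c = 0.0900 + 0.1600i → escape time 7
(row=1, col=0): c = -1.6200 + -0.2550i → escape time 4
(row=1, col=1): c = -1.0500 + -0.2550i → escape time 7
(row=1, col=2): c = -0.4800 + -0.2550i → escape time 7
(row=1, col=3): c = 0.0900 + -0.2550i → escape time 7
(row=2, col=0): c = -1.6200 + -0.6700i → escape time 3
(row=2, col=1): c = -1.0500 + -0.6700i → escape time 4
(row=2, col=2): c = -0.4800 + -0.6700i → escape time 7
(row=2, col=3): c = 0.0900 + -0.6700i → escape time 7
(row=3, col=0): c = -1.6200 + -1.0850i → escape time 2
(row=3, col=1): c = -1.0500 + -1.0850i → escape time 3
(row=3, col=2): c = -0.4800 + -1.0850i → escape time 4
(row=3, col=3): c = 0.0900 + -1.0850i → escape time 4
(row=4, col=0): c = -1.6200 + -1.5000i → escape time 1
(row=4, col=1): c = -1.0500 + -1.5000i → escape time 2
(row=4, col=2): c = -0.4800 + -1.5000i → escape time 2
(row=4, col=3): c = 0.0900 + -1.5000i → escape time 2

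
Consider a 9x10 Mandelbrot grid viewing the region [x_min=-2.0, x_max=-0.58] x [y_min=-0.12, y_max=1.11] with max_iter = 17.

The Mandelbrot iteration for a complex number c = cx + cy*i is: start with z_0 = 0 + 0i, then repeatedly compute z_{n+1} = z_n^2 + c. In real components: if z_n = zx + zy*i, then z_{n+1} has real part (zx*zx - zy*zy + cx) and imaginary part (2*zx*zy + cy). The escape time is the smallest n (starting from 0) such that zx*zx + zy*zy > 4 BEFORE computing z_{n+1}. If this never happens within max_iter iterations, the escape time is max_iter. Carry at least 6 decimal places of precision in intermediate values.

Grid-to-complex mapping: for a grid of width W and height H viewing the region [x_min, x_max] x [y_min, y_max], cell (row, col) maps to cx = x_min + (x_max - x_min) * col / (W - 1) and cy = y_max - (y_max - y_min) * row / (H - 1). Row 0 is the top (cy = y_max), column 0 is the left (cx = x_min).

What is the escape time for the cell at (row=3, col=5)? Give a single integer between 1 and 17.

z_0 = 0 + 0i, c = -1.1125 + 0.7000i
Iter 1: z = -1.1125 + 0.7000i, |z|^2 = 1.7277
Iter 2: z = -0.3648 + -0.8575i, |z|^2 = 0.8684
Iter 3: z = -1.7147 + 1.3257i, |z|^2 = 4.6977
Escaped at iteration 3

Answer: 3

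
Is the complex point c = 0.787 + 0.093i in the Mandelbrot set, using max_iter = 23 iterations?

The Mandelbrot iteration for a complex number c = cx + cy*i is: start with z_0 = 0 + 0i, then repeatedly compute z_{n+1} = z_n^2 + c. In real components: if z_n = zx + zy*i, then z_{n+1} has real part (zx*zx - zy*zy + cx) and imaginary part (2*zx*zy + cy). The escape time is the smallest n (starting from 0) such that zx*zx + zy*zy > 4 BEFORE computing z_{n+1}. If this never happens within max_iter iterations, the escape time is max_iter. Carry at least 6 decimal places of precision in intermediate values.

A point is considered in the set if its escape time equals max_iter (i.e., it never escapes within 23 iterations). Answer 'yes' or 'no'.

z_0 = 0 + 0i, c = 0.7870 + 0.0930i
Iter 1: z = 0.7870 + 0.0930i, |z|^2 = 0.6280
Iter 2: z = 1.3977 + 0.2394i, |z|^2 = 2.0109
Iter 3: z = 2.6833 + 0.7622i, |z|^2 = 7.7811
Escaped at iteration 3

Answer: no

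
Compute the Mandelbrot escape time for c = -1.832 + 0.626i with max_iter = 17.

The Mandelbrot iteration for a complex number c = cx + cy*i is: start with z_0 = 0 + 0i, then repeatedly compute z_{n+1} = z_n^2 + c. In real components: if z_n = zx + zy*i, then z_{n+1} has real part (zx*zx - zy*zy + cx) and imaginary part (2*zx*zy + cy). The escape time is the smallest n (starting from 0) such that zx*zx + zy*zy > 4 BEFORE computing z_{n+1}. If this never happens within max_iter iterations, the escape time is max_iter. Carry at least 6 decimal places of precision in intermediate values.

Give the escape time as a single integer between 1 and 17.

z_0 = 0 + 0i, c = -1.8320 + 0.6260i
Iter 1: z = -1.8320 + 0.6260i, |z|^2 = 3.7481
Iter 2: z = 1.1323 + -1.6677i, |z|^2 = 4.0633
Escaped at iteration 2

Answer: 2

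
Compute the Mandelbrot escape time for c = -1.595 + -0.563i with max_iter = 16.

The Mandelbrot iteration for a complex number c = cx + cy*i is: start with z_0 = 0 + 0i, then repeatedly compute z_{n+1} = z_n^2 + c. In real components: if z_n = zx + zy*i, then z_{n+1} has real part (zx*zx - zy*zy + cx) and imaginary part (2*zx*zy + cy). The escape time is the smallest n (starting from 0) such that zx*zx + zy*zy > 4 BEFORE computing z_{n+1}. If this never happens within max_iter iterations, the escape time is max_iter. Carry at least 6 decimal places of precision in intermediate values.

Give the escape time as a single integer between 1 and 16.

z_0 = 0 + 0i, c = -1.5950 + -0.5630i
Iter 1: z = -1.5950 + -0.5630i, |z|^2 = 2.8610
Iter 2: z = 0.6321 + 1.2330i, |z|^2 = 1.9197
Iter 3: z = -2.7157 + 0.9956i, |z|^2 = 8.3664
Escaped at iteration 3

Answer: 3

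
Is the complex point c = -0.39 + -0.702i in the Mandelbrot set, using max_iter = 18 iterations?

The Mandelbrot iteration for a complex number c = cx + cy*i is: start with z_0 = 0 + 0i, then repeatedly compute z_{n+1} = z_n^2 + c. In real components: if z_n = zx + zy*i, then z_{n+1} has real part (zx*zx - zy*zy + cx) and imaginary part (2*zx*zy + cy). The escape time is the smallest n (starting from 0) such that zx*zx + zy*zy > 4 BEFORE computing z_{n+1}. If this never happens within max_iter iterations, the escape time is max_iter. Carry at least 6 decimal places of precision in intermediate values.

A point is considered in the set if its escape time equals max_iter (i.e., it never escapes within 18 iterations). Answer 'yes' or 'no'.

z_0 = 0 + 0i, c = -0.3900 + -0.7020i
Iter 1: z = -0.3900 + -0.7020i, |z|^2 = 0.6449
Iter 2: z = -0.7307 + -0.1544i, |z|^2 = 0.5578
Iter 3: z = 0.1201 + -0.4763i, |z|^2 = 0.2413
Iter 4: z = -0.6024 + -0.8164i, |z|^2 = 1.0294
Iter 5: z = -0.6935 + 0.2817i, |z|^2 = 0.5603
Iter 6: z = 0.0117 + -1.0927i, |z|^2 = 1.1941
Iter 7: z = -1.5838 + -0.7275i, |z|^2 = 3.0377
Iter 8: z = 1.5892 + 1.6025i, |z|^2 = 5.0934
Escaped at iteration 8

Answer: no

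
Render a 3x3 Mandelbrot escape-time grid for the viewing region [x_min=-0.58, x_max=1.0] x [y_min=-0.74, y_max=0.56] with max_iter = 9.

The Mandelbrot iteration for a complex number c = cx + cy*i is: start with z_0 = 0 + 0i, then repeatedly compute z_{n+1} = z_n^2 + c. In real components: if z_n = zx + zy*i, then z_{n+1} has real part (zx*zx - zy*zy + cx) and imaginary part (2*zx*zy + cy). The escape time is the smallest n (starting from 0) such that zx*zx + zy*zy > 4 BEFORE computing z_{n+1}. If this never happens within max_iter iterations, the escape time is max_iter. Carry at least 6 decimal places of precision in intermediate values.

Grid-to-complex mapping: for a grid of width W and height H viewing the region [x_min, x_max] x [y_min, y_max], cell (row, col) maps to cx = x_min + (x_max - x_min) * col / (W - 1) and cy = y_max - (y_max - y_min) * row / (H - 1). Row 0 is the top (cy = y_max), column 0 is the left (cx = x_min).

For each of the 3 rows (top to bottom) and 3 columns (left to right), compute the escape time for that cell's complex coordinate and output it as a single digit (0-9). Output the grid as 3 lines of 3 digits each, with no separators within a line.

Answer: 992
992
662

Derivation:
(row=0, col=0): c = -0.5800 + 0.5600i → escape time 9
(row=0, col=1): c = 0.2100 + 0.5600i → escape time 9
(row=0, col=2): c = 1.0000 + 0.5600i → escape time 2
(row=1, col=0): c = -0.5800 + -0.0900i → escape time 9
(row=1, col=1): c = 0.2100 + -0.0900i → escape time 9
(row=1, col=2): c = 1.0000 + -0.0900i → escape time 2
(row=2, col=0): c = -0.5800 + -0.7400i → escape time 6
(row=2, col=1): c = 0.2100 + -0.7400i → escape time 6
(row=2, col=2): c = 1.0000 + -0.7400i → escape time 2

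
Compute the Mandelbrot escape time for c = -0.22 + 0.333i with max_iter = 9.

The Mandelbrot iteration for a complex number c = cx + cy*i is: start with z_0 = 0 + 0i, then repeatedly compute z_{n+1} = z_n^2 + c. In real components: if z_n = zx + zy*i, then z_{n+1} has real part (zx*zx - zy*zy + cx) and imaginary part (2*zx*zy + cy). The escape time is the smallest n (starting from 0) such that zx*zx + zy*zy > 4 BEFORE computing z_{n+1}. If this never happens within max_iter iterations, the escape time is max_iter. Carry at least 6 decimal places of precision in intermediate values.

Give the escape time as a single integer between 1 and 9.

z_0 = 0 + 0i, c = -0.2200 + 0.3330i
Iter 1: z = -0.2200 + 0.3330i, |z|^2 = 0.1593
Iter 2: z = -0.2825 + 0.1865i, |z|^2 = 0.1146
Iter 3: z = -0.1750 + 0.2276i, |z|^2 = 0.0824
Iter 4: z = -0.2412 + 0.2533i, |z|^2 = 0.1224
Iter 5: z = -0.2260 + 0.2108i, |z|^2 = 0.0955
Iter 6: z = -0.2134 + 0.2377i, |z|^2 = 0.1020
Iter 7: z = -0.2310 + 0.2316i, |z|^2 = 0.1070
Iter 8: z = -0.2203 + 0.2260i, |z|^2 = 0.0996

Answer: 9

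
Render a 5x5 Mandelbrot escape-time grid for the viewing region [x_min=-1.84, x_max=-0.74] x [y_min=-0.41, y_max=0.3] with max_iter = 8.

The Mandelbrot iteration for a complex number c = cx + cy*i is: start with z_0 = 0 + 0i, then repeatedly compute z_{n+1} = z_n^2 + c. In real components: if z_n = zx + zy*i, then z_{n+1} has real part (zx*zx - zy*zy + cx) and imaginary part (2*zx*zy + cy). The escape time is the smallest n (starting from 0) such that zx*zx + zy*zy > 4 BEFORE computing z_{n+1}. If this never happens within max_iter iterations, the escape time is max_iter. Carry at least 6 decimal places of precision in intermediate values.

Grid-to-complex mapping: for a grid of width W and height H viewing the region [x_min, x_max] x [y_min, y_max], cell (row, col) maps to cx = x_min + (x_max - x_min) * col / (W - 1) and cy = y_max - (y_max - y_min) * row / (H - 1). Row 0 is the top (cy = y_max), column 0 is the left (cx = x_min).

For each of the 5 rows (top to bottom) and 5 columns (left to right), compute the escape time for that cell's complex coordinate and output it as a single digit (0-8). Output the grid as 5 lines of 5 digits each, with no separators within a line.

(row=0, col=0): c = -1.8400 + 0.3000i → escape time 3
(row=0, col=1): c = -1.5650 + 0.3000i → escape time 4
(row=0, col=2): c = -1.2900 + 0.3000i → escape time 8
(row=0, col=3): c = -1.0150 + 0.3000i → escape time 8
(row=0, col=4): c = -0.7400 + 0.3000i → escape time 8
(row=1, col=0): c = -1.8400 + 0.1225i → escape time 4
(row=1, col=1): c = -1.5650 + 0.1225i → escape time 6
(row=1, col=2): c = -1.2900 + 0.1225i → escape time 8
(row=1, col=3): c = -1.0150 + 0.1225i → escape time 8
(row=1, col=4): c = -0.7400 + 0.1225i → escape time 8
(row=2, col=0): c = -1.8400 + -0.0550i → escape time 6
(row=2, col=1): c = -1.5650 + -0.0550i → escape time 7
(row=2, col=2): c = -1.2900 + -0.0550i → escape time 8
(row=2, col=3): c = -1.0150 + -0.0550i → escape time 8
(row=2, col=4): c = -0.7400 + -0.0550i → escape time 8
(row=3, col=0): c = -1.8400 + -0.2325i → escape time 4
(row=3, col=1): c = -1.5650 + -0.2325i → escape time 5
(row=3, col=2): c = -1.2900 + -0.2325i → escape time 8
(row=3, col=3): c = -1.0150 + -0.2325i → escape time 8
(row=3, col=4): c = -0.7400 + -0.2325i → escape time 8
(row=4, col=0): c = -1.8400 + -0.4100i → escape time 3
(row=4, col=1): c = -1.5650 + -0.4100i → escape time 3
(row=4, col=2): c = -1.2900 + -0.4100i → escape time 8
(row=4, col=3): c = -1.0150 + -0.4100i → escape time 6
(row=4, col=4): c = -0.7400 + -0.4100i → escape time 8

Answer: 34888
46888
67888
45888
33868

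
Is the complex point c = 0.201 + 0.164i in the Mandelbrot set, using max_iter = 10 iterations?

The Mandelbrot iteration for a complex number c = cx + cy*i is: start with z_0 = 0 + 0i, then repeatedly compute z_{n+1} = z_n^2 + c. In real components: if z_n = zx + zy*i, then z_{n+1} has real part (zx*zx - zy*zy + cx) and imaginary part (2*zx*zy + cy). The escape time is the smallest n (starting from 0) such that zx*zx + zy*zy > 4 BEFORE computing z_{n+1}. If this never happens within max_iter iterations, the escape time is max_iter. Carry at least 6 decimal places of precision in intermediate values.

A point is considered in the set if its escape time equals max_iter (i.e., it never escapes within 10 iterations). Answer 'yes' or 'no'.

z_0 = 0 + 0i, c = 0.2010 + 0.1640i
Iter 1: z = 0.2010 + 0.1640i, |z|^2 = 0.0673
Iter 2: z = 0.2145 + 0.2299i, |z|^2 = 0.0989
Iter 3: z = 0.1941 + 0.2626i, |z|^2 = 0.1067
Iter 4: z = 0.1697 + 0.2660i, |z|^2 = 0.0995
Iter 5: z = 0.1591 + 0.2543i, |z|^2 = 0.0900
Iter 6: z = 0.1616 + 0.2449i, |z|^2 = 0.0861
Iter 7: z = 0.1672 + 0.2432i, |z|^2 = 0.0871
Iter 8: z = 0.1698 + 0.2453i, |z|^2 = 0.0890
Iter 9: z = 0.1697 + 0.2473i, |z|^2 = 0.0899
Did not escape in 10 iterations → in set

Answer: yes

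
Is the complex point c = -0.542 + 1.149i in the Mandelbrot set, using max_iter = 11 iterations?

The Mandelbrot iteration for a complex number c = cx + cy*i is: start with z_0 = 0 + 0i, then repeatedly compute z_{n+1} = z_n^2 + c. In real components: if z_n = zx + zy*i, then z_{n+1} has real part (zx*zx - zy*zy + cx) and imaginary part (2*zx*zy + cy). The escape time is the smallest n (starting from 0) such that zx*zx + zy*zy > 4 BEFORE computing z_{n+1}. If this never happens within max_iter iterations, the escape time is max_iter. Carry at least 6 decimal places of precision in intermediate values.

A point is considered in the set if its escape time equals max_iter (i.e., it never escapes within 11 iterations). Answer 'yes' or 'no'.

Answer: no

Derivation:
z_0 = 0 + 0i, c = -0.5420 + 1.1490i
Iter 1: z = -0.5420 + 1.1490i, |z|^2 = 1.6140
Iter 2: z = -1.5684 + -0.0965i, |z|^2 = 2.4693
Iter 3: z = 1.9087 + 1.4518i, |z|^2 = 5.7507
Escaped at iteration 3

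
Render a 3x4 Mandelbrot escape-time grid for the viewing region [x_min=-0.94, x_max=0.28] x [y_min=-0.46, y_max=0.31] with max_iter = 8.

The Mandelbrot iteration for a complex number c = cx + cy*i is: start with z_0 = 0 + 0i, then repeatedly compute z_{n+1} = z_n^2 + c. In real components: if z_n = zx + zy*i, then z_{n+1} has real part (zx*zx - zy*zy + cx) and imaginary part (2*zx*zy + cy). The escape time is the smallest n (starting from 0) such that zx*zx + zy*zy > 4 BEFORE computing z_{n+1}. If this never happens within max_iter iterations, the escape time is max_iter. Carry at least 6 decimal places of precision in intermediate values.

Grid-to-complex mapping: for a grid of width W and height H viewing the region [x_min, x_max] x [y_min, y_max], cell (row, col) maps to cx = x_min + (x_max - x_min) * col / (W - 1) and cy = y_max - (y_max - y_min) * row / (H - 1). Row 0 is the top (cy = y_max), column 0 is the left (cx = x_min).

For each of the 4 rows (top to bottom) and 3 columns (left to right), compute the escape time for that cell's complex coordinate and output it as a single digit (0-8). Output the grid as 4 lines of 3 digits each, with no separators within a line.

Answer: 888
888
888
588

Derivation:
(row=0, col=0): c = -0.9400 + 0.3100i → escape time 8
(row=0, col=1): c = -0.3300 + 0.3100i → escape time 8
(row=0, col=2): c = 0.2800 + 0.3100i → escape time 8
(row=1, col=0): c = -0.9400 + 0.0533i → escape time 8
(row=1, col=1): c = -0.3300 + 0.0533i → escape time 8
(row=1, col=2): c = 0.2800 + 0.0533i → escape time 8
(row=2, col=0): c = -0.9400 + -0.2033i → escape time 8
(row=2, col=1): c = -0.3300 + -0.2033i → escape time 8
(row=2, col=2): c = 0.2800 + -0.2033i → escape time 8
(row=3, col=0): c = -0.9400 + -0.4600i → escape time 5
(row=3, col=1): c = -0.3300 + -0.4600i → escape time 8
(row=3, col=2): c = 0.2800 + -0.4600i → escape time 8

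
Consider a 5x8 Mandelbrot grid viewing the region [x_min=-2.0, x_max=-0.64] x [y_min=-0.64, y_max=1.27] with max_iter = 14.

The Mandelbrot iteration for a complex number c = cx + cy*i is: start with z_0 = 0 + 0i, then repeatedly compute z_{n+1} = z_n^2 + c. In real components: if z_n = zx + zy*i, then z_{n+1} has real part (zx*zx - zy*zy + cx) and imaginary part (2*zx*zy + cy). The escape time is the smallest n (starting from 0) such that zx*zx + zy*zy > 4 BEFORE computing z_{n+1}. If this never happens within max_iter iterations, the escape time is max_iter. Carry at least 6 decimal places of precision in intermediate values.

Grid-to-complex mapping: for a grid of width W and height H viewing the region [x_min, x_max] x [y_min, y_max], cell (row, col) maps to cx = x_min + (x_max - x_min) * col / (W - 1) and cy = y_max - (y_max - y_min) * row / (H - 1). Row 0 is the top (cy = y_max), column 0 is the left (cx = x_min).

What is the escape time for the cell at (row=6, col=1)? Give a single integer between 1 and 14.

Answer: 4

Derivation:
z_0 = 0 + 0i, c = -1.6600 + -0.3671i
Iter 1: z = -1.6600 + -0.3671i, |z|^2 = 2.8904
Iter 2: z = 0.9608 + 0.8518i, |z|^2 = 1.6487
Iter 3: z = -1.4624 + 1.2696i, |z|^2 = 3.7505
Iter 4: z = -1.1334 + -4.0805i, |z|^2 = 17.9350
Escaped at iteration 4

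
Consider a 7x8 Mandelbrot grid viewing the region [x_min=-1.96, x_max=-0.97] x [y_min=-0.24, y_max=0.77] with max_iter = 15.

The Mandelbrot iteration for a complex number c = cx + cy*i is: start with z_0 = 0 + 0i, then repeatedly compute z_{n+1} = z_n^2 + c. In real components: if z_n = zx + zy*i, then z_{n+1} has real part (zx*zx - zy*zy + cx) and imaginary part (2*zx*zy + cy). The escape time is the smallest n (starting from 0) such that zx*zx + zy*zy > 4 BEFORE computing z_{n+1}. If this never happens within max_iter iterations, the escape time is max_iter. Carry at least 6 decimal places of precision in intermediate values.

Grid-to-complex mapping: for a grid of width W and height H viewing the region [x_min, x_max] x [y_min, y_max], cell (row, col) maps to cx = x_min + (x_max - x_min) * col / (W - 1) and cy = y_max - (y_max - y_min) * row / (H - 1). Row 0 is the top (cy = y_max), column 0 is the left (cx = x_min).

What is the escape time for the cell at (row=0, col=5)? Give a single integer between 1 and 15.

z_0 = 0 + 0i, c = -1.1350 + 0.7700i
Iter 1: z = -1.1350 + 0.7700i, |z|^2 = 1.8811
Iter 2: z = -0.4397 + -0.9779i, |z|^2 = 1.1496
Iter 3: z = -1.8980 + 1.6299i, |z|^2 = 6.2589
Escaped at iteration 3

Answer: 3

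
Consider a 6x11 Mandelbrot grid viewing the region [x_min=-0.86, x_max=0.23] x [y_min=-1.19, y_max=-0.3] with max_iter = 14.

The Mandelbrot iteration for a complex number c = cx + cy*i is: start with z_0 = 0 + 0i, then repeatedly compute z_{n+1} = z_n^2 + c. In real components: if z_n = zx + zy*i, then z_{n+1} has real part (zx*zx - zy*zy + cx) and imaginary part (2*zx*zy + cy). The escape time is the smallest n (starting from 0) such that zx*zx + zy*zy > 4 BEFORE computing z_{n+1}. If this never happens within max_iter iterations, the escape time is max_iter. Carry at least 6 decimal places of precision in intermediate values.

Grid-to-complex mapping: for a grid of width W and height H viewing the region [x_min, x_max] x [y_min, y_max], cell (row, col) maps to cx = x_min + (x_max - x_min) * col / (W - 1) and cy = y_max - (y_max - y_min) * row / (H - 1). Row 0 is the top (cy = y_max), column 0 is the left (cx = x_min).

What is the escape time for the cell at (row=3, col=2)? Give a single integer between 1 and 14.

z_0 = 0 + 0i, c = -0.4240 + -0.5670i
Iter 1: z = -0.4240 + -0.5670i, |z|^2 = 0.5013
Iter 2: z = -0.5657 + -0.0862i, |z|^2 = 0.3275
Iter 3: z = -0.1114 + -0.4695i, |z|^2 = 0.2328
Iter 4: z = -0.6320 + -0.4624i, |z|^2 = 0.6133
Iter 5: z = -0.2384 + 0.0175i, |z|^2 = 0.0571
Iter 6: z = -0.3675 + -0.5753i, |z|^2 = 0.4661
Iter 7: z = -0.6200 + -0.1441i, |z|^2 = 0.4051
Iter 8: z = -0.0604 + -0.3883i, |z|^2 = 0.1544
Iter 9: z = -0.5711 + -0.5201i, |z|^2 = 0.5966
Iter 10: z = -0.3683 + 0.0270i, |z|^2 = 0.1364
Iter 11: z = -0.2891 + -0.5869i, |z|^2 = 0.4280
Iter 12: z = -0.6849 + -0.2277i, |z|^2 = 0.5210
Iter 13: z = -0.0067 + -0.2551i, |z|^2 = 0.0651

Answer: 14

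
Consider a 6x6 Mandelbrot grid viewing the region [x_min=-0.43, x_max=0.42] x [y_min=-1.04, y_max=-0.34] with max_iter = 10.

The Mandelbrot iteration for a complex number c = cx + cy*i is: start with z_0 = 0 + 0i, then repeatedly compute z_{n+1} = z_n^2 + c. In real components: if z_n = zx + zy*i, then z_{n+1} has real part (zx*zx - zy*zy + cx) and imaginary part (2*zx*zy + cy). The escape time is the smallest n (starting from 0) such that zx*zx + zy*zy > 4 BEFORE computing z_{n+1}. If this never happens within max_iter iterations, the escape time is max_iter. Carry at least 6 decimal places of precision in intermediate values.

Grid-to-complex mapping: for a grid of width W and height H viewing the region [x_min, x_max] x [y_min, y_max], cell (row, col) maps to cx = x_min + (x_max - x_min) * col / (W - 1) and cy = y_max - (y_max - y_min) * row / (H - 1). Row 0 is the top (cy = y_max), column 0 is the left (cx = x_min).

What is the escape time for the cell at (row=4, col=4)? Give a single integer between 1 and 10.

Answer: 4

Derivation:
z_0 = 0 + 0i, c = 0.2500 + -0.9000i
Iter 1: z = 0.2500 + -0.9000i, |z|^2 = 0.8725
Iter 2: z = -0.4975 + -1.3500i, |z|^2 = 2.0700
Iter 3: z = -1.3250 + 0.4432i, |z|^2 = 1.9521
Iter 4: z = 1.8091 + -2.0746i, |z|^2 = 7.5770
Escaped at iteration 4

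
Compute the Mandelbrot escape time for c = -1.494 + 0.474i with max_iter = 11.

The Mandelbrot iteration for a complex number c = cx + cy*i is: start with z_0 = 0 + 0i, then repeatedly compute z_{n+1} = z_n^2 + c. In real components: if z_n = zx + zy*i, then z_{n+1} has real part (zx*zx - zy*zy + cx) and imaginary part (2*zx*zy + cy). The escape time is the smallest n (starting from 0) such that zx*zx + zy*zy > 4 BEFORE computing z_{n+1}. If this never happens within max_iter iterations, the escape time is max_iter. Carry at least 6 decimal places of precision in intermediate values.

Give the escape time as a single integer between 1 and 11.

Answer: 3

Derivation:
z_0 = 0 + 0i, c = -1.4940 + 0.4740i
Iter 1: z = -1.4940 + 0.4740i, |z|^2 = 2.4567
Iter 2: z = 0.5134 + -0.9423i, |z|^2 = 1.1515
Iter 3: z = -2.1184 + -0.4935i, |z|^2 = 4.7312
Escaped at iteration 3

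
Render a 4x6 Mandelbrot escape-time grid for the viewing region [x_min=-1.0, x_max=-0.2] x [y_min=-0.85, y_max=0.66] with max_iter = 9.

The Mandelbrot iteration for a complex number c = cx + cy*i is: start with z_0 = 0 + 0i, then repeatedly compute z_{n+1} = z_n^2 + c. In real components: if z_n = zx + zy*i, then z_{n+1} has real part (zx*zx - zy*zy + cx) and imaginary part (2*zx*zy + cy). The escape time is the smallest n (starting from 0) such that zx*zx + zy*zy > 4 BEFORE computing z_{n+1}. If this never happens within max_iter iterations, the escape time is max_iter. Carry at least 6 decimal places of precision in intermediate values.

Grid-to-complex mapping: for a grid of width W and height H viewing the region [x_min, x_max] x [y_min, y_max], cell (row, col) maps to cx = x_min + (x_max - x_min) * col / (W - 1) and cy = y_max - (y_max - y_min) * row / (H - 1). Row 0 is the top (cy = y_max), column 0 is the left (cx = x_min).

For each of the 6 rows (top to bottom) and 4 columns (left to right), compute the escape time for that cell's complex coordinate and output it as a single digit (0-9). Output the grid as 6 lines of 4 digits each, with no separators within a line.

Answer: 4599
9999
9999
9999
5699
3459

Derivation:
(row=0, col=0): c = -1.0000 + 0.6600i → escape time 4
(row=0, col=1): c = -0.7333 + 0.6600i → escape time 5
(row=0, col=2): c = -0.4667 + 0.6600i → escape time 9
(row=0, col=3): c = -0.2000 + 0.6600i → escape time 9
(row=1, col=0): c = -1.0000 + 0.3580i → escape time 9
(row=1, col=1): c = -0.7333 + 0.3580i → escape time 9
(row=1, col=2): c = -0.4667 + 0.3580i → escape time 9
(row=1, col=3): c = -0.2000 + 0.3580i → escape time 9
(row=2, col=0): c = -1.0000 + 0.0560i → escape time 9
(row=2, col=1): c = -0.7333 + 0.0560i → escape time 9
(row=2, col=2): c = -0.4667 + 0.0560i → escape time 9
(row=2, col=3): c = -0.2000 + 0.0560i → escape time 9
(row=3, col=0): c = -1.0000 + -0.2460i → escape time 9
(row=3, col=1): c = -0.7333 + -0.2460i → escape time 9
(row=3, col=2): c = -0.4667 + -0.2460i → escape time 9
(row=3, col=3): c = -0.2000 + -0.2460i → escape time 9
(row=4, col=0): c = -1.0000 + -0.5480i → escape time 5
(row=4, col=1): c = -0.7333 + -0.5480i → escape time 6
(row=4, col=2): c = -0.4667 + -0.5480i → escape time 9
(row=4, col=3): c = -0.2000 + -0.5480i → escape time 9
(row=5, col=0): c = -1.0000 + -0.8500i → escape time 3
(row=5, col=1): c = -0.7333 + -0.8500i → escape time 4
(row=5, col=2): c = -0.4667 + -0.8500i → escape time 5
(row=5, col=3): c = -0.2000 + -0.8500i → escape time 9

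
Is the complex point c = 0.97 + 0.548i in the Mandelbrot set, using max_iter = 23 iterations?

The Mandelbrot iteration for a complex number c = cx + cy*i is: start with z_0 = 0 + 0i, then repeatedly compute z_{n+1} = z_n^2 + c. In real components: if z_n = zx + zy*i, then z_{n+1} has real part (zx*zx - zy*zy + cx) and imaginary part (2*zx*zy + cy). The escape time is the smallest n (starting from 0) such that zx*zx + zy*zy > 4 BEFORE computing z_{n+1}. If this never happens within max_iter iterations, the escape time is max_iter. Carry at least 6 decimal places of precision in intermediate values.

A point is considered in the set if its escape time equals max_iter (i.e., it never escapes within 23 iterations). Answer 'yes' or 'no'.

Answer: no

Derivation:
z_0 = 0 + 0i, c = 0.9700 + 0.5480i
Iter 1: z = 0.9700 + 0.5480i, |z|^2 = 1.2412
Iter 2: z = 1.6106 + 1.6111i, |z|^2 = 5.1897
Escaped at iteration 2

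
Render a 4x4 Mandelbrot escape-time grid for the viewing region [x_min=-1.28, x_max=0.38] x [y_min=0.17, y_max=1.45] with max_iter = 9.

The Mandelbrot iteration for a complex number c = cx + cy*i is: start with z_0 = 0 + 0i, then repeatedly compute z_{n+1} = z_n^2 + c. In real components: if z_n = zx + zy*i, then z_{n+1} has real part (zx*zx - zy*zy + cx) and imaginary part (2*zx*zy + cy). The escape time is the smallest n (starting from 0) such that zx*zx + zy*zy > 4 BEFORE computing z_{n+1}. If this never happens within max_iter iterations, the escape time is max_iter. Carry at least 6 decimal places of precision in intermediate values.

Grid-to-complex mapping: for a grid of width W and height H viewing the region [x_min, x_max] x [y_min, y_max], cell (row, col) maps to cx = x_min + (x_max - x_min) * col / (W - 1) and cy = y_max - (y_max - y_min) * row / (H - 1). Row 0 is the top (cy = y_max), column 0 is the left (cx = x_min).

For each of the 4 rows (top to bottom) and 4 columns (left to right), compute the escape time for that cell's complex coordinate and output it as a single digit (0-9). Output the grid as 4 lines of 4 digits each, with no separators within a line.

(row=0, col=0): c = -1.2800 + 1.4500i → escape time 2
(row=0, col=1): c = -0.7267 + 1.4500i → escape time 2
(row=0, col=2): c = -0.1733 + 1.4500i → escape time 2
(row=0, col=3): c = 0.3800 + 1.4500i → escape time 2
(row=1, col=0): c = -1.2800 + 1.0233i → escape time 3
(row=1, col=1): c = -0.7267 + 1.0233i → escape time 3
(row=1, col=2): c = -0.1733 + 1.0233i → escape time 9
(row=1, col=3): c = 0.3800 + 1.0233i → escape time 3
(row=2, col=0): c = -1.2800 + 0.5967i → escape time 3
(row=2, col=1): c = -0.7267 + 0.5967i → escape time 6
(row=2, col=2): c = -0.1733 + 0.5967i → escape time 9
(row=2, col=3): c = 0.3800 + 0.5967i → escape time 9
(row=3, col=0): c = -1.2800 + 0.1700i → escape time 9
(row=3, col=1): c = -0.7267 + 0.1700i → escape time 9
(row=3, col=2): c = -0.1733 + 0.1700i → escape time 9
(row=3, col=3): c = 0.3800 + 0.1700i → escape time 9

Answer: 2222
3393
3699
9999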